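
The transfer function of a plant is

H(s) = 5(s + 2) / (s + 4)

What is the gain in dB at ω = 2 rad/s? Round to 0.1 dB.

10.0 dB

At s = jω = j2:
zero (s+2): 2 + j2 → |·| = √(2²+2²) = √8 ≈ 2.8284, ∠ = arctan(2/2) ≈ 45.00°
pole (s+4): 4 + j2 → |·| = √(4²+2²) = √20 ≈ 4.4721, ∠ = arctan(2/4) ≈ 26.57°
|H| = 5 · 2.8284 / 4.4721 ≈ 3.1623
Gain = 20 log₁₀(3.1623) ≈ 10.00 dB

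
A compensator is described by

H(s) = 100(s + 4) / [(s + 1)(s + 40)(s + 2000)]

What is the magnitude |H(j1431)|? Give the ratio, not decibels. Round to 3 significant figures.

2.84e-05

At s = jω = j1431:
zero (s+4): 4 + j1431 → |·| = √(4²+1431²) = √2047777 ≈ 1431, ∠ = arctan(1431/4) ≈ 89.84°
pole (s+1): 1 + j1431 → |·| = √(1²+1431²) = √2047762 ≈ 1431, ∠ = arctan(1431/1) ≈ 89.96°
pole (s+40): 40 + j1431 → |·| = √(40²+1431²) = √2049361 ≈ 1431.6, ∠ = arctan(1431/40) ≈ 88.40°
pole (s+2000): 2000 + j1431 → |·| = √(2000²+1431²) = √6047761 ≈ 2459.2, ∠ = arctan(1431/2000) ≈ 35.58°
|H| = 100 · 1431 / 5.038e+09 ≈ 2.8404e-05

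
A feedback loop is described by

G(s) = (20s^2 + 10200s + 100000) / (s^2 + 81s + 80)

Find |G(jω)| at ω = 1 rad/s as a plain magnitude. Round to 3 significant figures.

888

Substitute s = j1:
Numerator: 20(j1)^2 + 10200(j1) + 100000 = 99980 + j10200
Denominator: (j1)^2 + 81(j1) + 80 = 79 + j81
|N| = √(99980² + 10200²) ≈ 1.005e+05, ∠N ≈ 5.83°
|D| = √(79² + 81²) ≈ 113.15, ∠D ≈ 45.72°
|G| = 1.005e+05 / 113.15 ≈ 888.2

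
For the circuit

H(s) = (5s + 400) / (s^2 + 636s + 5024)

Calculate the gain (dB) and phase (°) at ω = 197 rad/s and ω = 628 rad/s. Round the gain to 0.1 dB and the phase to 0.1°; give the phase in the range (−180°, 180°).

Substitute s = j197:
Numerator: 5(j197) + 400 = 400 + j985
Denominator: (j197)^2 + 636(j197) + 5024 = -33785 + j125292
|N| = √(400² + 985²) ≈ 1063.1, ∠N ≈ 67.90°
|D| = √(33785² + 125292²) ≈ 1.2977e+05, ∠D ≈ 105.09°
|H| = 1063.1 / 1.2977e+05 ≈ 0.0081922
Gain = 20 log₁₀(0.0081922) ≈ -41.73 dB
∠H = 67.90° − 105.09° = -37.19°

Substitute s = j628:
Numerator: 5(j628) + 400 = 400 + j3140
Denominator: (j628)^2 + 636(j628) + 5024 = -389360 + j399408
|N| = √(400² + 3140²) ≈ 3165.4, ∠N ≈ 82.74°
|D| = √(389360² + 399408²) ≈ 5.5779e+05, ∠D ≈ 134.27°
|H| = 3165.4 / 5.5779e+05 ≈ 0.0056749
Gain = 20 log₁₀(0.0056749) ≈ -44.92 dB
∠H = 82.74° − 134.27° = -51.53°

ω = 197: -41.7 dB, -37.2°; ω = 628: -44.9 dB, -51.5°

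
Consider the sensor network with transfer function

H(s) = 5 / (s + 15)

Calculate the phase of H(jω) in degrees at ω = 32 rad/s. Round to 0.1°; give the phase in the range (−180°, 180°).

-64.9°

Substitute s = j32:
Numerator: 5 = 5 + j0
Denominator: (j32) + 15 = 15 + j32
|N| = √(5² + 0²) ≈ 5, ∠N ≈ 0.00°
|D| = √(15² + 32²) ≈ 35.341, ∠D ≈ 64.89°
∠H = 0.00° − 64.89° = -64.89°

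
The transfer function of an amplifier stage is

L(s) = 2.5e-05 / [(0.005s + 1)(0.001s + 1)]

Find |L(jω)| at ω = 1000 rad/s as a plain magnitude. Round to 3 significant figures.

At ω = 1000 rad/s:
pole (1 + j1000·0.005) = 1 + j5 → |·| ≈ 5.099, ∠ ≈ 78.69°
pole (1 + j1000·0.001) = 1 + j1 → |·| ≈ 1.4142, ∠ ≈ 45.00°
|L| = 2.5e-05 · 1 / (5.099 · 1.4142) ≈ 3.4669e-06

3.47e-06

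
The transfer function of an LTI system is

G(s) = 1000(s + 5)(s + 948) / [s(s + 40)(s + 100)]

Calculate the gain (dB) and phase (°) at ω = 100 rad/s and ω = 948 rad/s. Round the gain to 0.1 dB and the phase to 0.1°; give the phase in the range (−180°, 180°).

At s = jω = j100:
zero (s+5): 5 + j100 → |·| = √(5²+100²) = √10025 ≈ 100.12, ∠ = arctan(100/5) ≈ 87.14°
zero (s+948): 948 + j100 → |·| = √(948²+100²) = √908704 ≈ 953.26, ∠ = arctan(100/948) ≈ 6.02°
pole (s+40): 40 + j100 → |·| = √(40²+100²) = √11600 ≈ 107.7, ∠ = arctan(100/40) ≈ 68.20°
pole (s+100): 100 + j100 → |·| = √(100²+100²) = √20000 ≈ 141.42, ∠ = arctan(100/100) ≈ 45.00°
pole at origin: |s| = 100, ∠ = 90.00° (in denominator)
|G| = 1000 · 95440 / 1.5231e+06 ≈ 62.662
Gain = 20 log₁₀(62.662) ≈ 35.94 dB
∠G = 93.16° − 203.20° = -110.04°

At s = jω = j948:
zero (s+5): 5 + j948 → |·| = √(5²+948²) = √898729 ≈ 948.01, ∠ = arctan(948/5) ≈ 89.70°
zero (s+948): 948 + j948 → |·| = √(948²+948²) = √1797408 ≈ 1340.7, ∠ = arctan(948/948) ≈ 45.00°
pole (s+40): 40 + j948 → |·| = √(40²+948²) = √900304 ≈ 948.84, ∠ = arctan(948/40) ≈ 87.58°
pole (s+100): 100 + j948 → |·| = √(100²+948²) = √908704 ≈ 953.26, ∠ = arctan(948/100) ≈ 83.98°
pole at origin: |s| = 948, ∠ = 90.00° (in denominator)
|G| = 1000 · 1.271e+06 / 8.5746e+08 ≈ 1.4823
Gain = 20 log₁₀(1.4823) ≈ 3.42 dB
∠G = 134.70° − 261.56° = -126.86°

ω = 100: 35.9 dB, -110.0°; ω = 948: 3.4 dB, -126.9°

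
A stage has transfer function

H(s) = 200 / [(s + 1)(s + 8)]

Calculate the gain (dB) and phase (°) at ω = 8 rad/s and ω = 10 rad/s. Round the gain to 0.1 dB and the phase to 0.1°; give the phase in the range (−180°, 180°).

At s = jω = j8:
pole (s+1): 1 + j8 → |·| = √(1²+8²) = √65 ≈ 8.0623, ∠ = arctan(8/1) ≈ 82.87°
pole (s+8): 8 + j8 → |·| = √(8²+8²) = √128 ≈ 11.314, ∠ = arctan(8/8) ≈ 45.00°
|H| = 200 / 91.217 ≈ 2.1926
Gain = 20 log₁₀(2.1926) ≈ 6.82 dB
∠H = 0.00° − 127.87° = -127.87°

At s = jω = j10:
pole (s+1): 1 + j10 → |·| = √(1²+10²) = √101 ≈ 10.05, ∠ = arctan(10/1) ≈ 84.29°
pole (s+8): 8 + j10 → |·| = √(8²+10²) = √164 ≈ 12.806, ∠ = arctan(10/8) ≈ 51.34°
|H| = 200 / 128.7 ≈ 1.554
Gain = 20 log₁₀(1.554) ≈ 3.83 dB
∠H = 0.00° − 135.63° = -135.63°

ω = 8: 6.8 dB, -127.9°; ω = 10: 3.8 dB, -135.6°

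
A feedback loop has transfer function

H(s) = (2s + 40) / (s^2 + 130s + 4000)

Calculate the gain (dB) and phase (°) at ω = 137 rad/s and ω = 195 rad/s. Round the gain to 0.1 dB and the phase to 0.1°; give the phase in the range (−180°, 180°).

ω = 137: -38.4 dB, -48.0°; ω = 195: -40.7 dB, -59.2°

Substitute s = j137:
Numerator: 2(j137) + 40 = 40 + j274
Denominator: (j137)^2 + 130(j137) + 4000 = -14769 + j17810
|N| = √(40² + 274²) ≈ 276.9, ∠N ≈ 81.69°
|D| = √(14769² + 17810²) ≈ 23137, ∠D ≈ 129.67°
|H| = 276.9 / 23137 ≈ 0.011968
Gain = 20 log₁₀(0.011968) ≈ -38.44 dB
∠H = 81.69° − 129.67° = -47.98°

Substitute s = j195:
Numerator: 2(j195) + 40 = 40 + j390
Denominator: (j195)^2 + 130(j195) + 4000 = -34025 + j25350
|N| = √(40² + 390²) ≈ 392.05, ∠N ≈ 84.14°
|D| = √(34025² + 25350²) ≈ 42430, ∠D ≈ 143.31°
|H| = 392.05 / 42430 ≈ 0.0092399
Gain = 20 log₁₀(0.0092399) ≈ -40.69 dB
∠H = 84.14° − 143.31° = -59.17°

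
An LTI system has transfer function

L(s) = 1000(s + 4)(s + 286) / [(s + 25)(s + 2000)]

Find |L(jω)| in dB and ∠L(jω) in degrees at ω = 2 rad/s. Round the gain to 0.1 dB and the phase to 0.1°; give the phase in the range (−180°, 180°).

At s = jω = j2:
zero (s+4): 4 + j2 → |·| = √(4²+2²) = √20 ≈ 4.4721, ∠ = arctan(2/4) ≈ 26.57°
zero (s+286): 286 + j2 → |·| = √(286²+2²) = √81800 ≈ 286.01, ∠ = arctan(2/286) ≈ 0.40°
pole (s+25): 25 + j2 → |·| = √(25²+2²) = √629 ≈ 25.08, ∠ = arctan(2/25) ≈ 4.57°
pole (s+2000): 2000 + j2 → |·| = √(2000²+2²) = √4000004 ≈ 2000, ∠ = arctan(2/2000) ≈ 0.06°
|L| = 1000 · 1279.1 / 50160 ≈ 25.5
Gain = 20 log₁₀(25.5) ≈ 28.13 dB
∠L = 26.97° − 4.63° = 22.34°

28.1 dB, 22.3°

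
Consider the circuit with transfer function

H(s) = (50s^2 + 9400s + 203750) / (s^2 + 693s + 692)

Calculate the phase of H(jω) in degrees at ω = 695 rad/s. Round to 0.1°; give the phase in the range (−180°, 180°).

Substitute s = j695:
Numerator: 50(j695)^2 + 9400(j695) + 203750 = -23947500 + j6533000
Denominator: (j695)^2 + 693(j695) + 692 = -482333 + j481635
|N| = √(23947500² + 6533000²) ≈ 2.4823e+07, ∠N ≈ 164.74°
|D| = √(482333² + 481635²) ≈ 6.8163e+05, ∠D ≈ 135.04°
∠H = 164.74° − 135.04° = 29.70°

29.7°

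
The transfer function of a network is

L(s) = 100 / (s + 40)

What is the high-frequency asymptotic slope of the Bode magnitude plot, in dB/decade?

Each pole contributes −20 dB/decade at high frequency; each zero contributes +20 dB/decade.
Net: 0 zero(s) − 1 pole(s) → -20 dB/decade.

-20 dB/decade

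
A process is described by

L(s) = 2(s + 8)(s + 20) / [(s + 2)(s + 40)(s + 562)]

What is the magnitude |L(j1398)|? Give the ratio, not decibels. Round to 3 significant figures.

0.00133

At s = jω = j1398:
zero (s+8): 8 + j1398 → |·| = √(8²+1398²) = √1954468 ≈ 1398, ∠ = arctan(1398/8) ≈ 89.67°
zero (s+20): 20 + j1398 → |·| = √(20²+1398²) = √1954804 ≈ 1398.1, ∠ = arctan(1398/20) ≈ 89.18°
pole (s+2): 2 + j1398 → |·| = √(2²+1398²) = √1954408 ≈ 1398, ∠ = arctan(1398/2) ≈ 89.92°
pole (s+40): 40 + j1398 → |·| = √(40²+1398²) = √1956004 ≈ 1398.6, ∠ = arctan(1398/40) ≈ 88.36°
pole (s+562): 562 + j1398 → |·| = √(562²+1398²) = √2270248 ≈ 1506.7, ∠ = arctan(1398/562) ≈ 68.10°
|L| = 2 · 1.9545e+06 / 2.946e+09 ≈ 0.0013269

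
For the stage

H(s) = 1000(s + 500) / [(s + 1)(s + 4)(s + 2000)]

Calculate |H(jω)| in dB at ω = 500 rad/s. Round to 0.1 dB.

At s = jω = j500:
zero (s+500): 500 + j500 → |·| = √(500²+500²) = √500000 ≈ 707.11, ∠ = arctan(500/500) ≈ 45.00°
pole (s+1): 1 + j500 → |·| = √(1²+500²) = √250001 ≈ 500, ∠ = arctan(500/1) ≈ 89.89°
pole (s+4): 4 + j500 → |·| = √(4²+500²) = √250016 ≈ 500.02, ∠ = arctan(500/4) ≈ 89.54°
pole (s+2000): 2000 + j500 → |·| = √(2000²+500²) = √4250000 ≈ 2061.6, ∠ = arctan(500/2000) ≈ 14.04°
|H| = 1000 · 707.11 / 5.1542e+08 ≈ 0.0013719
Gain = 20 log₁₀(0.0013719) ≈ -57.25 dB

-57.3 dB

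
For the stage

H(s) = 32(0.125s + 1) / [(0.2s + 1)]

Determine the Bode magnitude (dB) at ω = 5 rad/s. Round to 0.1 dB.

At ω = 5 rad/s:
zero (1 + j5·0.125) = 1 + j0.625 → |·| ≈ 1.1792, ∠ ≈ 32.01°
pole (1 + j5·0.2) = 1 + j1 → |·| ≈ 1.4142, ∠ ≈ 45.00°
|H| = 32 · 1.1792 / (1.4142) ≈ 26.683
Gain = 20 log₁₀(26.683) ≈ 28.52 dB

28.5 dB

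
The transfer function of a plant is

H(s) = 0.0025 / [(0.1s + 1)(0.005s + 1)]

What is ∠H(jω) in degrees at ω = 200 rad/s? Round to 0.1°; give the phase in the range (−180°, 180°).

At ω = 200 rad/s:
pole (1 + j200·0.1) = 1 + j20 → |·| ≈ 20.025, ∠ ≈ 87.14°
pole (1 + j200·0.005) = 1 + j1 → |·| ≈ 1.4142, ∠ ≈ 45.00°
∠H = (0°) − (87.14° + 45.00°) = -132.14°

-132.1°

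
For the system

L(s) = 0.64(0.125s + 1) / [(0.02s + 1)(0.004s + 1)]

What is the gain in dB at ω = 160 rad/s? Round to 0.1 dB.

10.2 dB

At ω = 160 rad/s:
zero (1 + j160·0.125) = 1 + j20 → |·| ≈ 20.025, ∠ ≈ 87.14°
pole (1 + j160·0.02) = 1 + j3.2 → |·| ≈ 3.3526, ∠ ≈ 72.65°
pole (1 + j160·0.004) = 1 + j0.64 → |·| ≈ 1.1873, ∠ ≈ 32.62°
|L| = 0.64 · 20.025 / (3.3526 · 1.1873) ≈ 3.2197
Gain = 20 log₁₀(3.2197) ≈ 10.16 dB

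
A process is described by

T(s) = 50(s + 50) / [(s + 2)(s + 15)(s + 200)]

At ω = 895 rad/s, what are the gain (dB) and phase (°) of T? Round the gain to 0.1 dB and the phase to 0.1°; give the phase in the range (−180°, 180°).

At s = jω = j895:
zero (s+50): 50 + j895 → |·| = √(50²+895²) = √803525 ≈ 896.4, ∠ = arctan(895/50) ≈ 86.80°
pole (s+2): 2 + j895 → |·| = √(2²+895²) = √801029 ≈ 895, ∠ = arctan(895/2) ≈ 89.87°
pole (s+15): 15 + j895 → |·| = √(15²+895²) = √801250 ≈ 895.13, ∠ = arctan(895/15) ≈ 89.04°
pole (s+200): 200 + j895 → |·| = √(200²+895²) = √841025 ≈ 917.07, ∠ = arctan(895/200) ≈ 77.40°
|T| = 50 · 896.4 / 7.347e+08 ≈ 6.1004e-05
Gain = 20 log₁₀(6.1004e-05) ≈ -84.29 dB
∠T = 86.80° − 256.31° = -169.51°

-84.3 dB, -169.5°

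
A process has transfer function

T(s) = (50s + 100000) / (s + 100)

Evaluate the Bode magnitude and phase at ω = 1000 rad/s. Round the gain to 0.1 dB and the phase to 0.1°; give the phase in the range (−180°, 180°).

40.9 dB, -57.7°

Substitute s = j1000:
Numerator: 50(j1000) + 100000 = 100000 + j50000
Denominator: (j1000) + 100 = 100 + j1000
|N| = √(100000² + 50000²) ≈ 1.118e+05, ∠N ≈ 26.57°
|D| = √(100² + 1000²) ≈ 1005, ∠D ≈ 84.29°
|T| = 1.118e+05 / 1005 ≈ 111.24
Gain = 20 log₁₀(111.24) ≈ 40.93 dB
∠T = 26.57° − 84.29° = -57.72°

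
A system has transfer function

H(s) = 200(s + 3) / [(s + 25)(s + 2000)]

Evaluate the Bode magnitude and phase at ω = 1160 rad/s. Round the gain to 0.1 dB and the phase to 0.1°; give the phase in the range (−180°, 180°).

At s = jω = j1160:
zero (s+3): 3 + j1160 → |·| = √(3²+1160²) = √1345609 ≈ 1160, ∠ = arctan(1160/3) ≈ 89.85°
pole (s+25): 25 + j1160 → |·| = √(25²+1160²) = √1346225 ≈ 1160.3, ∠ = arctan(1160/25) ≈ 88.77°
pole (s+2000): 2000 + j1160 → |·| = √(2000²+1160²) = √5345600 ≈ 2312.1, ∠ = arctan(1160/2000) ≈ 30.11°
|H| = 200 · 1160 / 2.6827e+06 ≈ 0.08648
Gain = 20 log₁₀(0.08648) ≈ -21.26 dB
∠H = 89.85° − 118.88° = -29.03°

-21.3 dB, -29.0°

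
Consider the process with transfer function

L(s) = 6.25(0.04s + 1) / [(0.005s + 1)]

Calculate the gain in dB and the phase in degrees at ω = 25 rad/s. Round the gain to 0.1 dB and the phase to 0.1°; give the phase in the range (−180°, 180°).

At ω = 25 rad/s:
zero (1 + j25·0.04) = 1 + j1 → |·| ≈ 1.4142, ∠ ≈ 45.00°
pole (1 + j25·0.005) = 1 + j0.125 → |·| ≈ 1.0078, ∠ ≈ 7.13°
|L| = 6.25 · 1.4142 / (1.0078) ≈ 8.7703
Gain = 20 log₁₀(8.7703) ≈ 18.86 dB
∠L = (45.00°) − (7.13°) = 37.87°

18.9 dB, 37.9°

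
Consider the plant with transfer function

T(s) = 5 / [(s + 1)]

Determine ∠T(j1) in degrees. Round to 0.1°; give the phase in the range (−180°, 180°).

At ω = 1 rad/s:
pole (1 + j1·1) = 1 + j1 → |·| ≈ 1.4142, ∠ ≈ 45.00°
∠T = (0°) − (45.00°) = -45.00°

-45.0°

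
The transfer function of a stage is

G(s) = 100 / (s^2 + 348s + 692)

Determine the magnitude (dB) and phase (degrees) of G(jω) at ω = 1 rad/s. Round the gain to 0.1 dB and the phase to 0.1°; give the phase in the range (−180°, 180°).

-17.8 dB, -26.7°

Substitute s = j1:
Numerator: 100 = 100 + j0
Denominator: (j1)^2 + 348(j1) + 692 = 691 + j348
|N| = √(100² + 0²) ≈ 100, ∠N ≈ 0.00°
|D| = √(691² + 348²) ≈ 773.68, ∠D ≈ 26.73°
|G| = 100 / 773.68 ≈ 0.12925
Gain = 20 log₁₀(0.12925) ≈ -17.77 dB
∠G = 0.00° − 26.73° = -26.73°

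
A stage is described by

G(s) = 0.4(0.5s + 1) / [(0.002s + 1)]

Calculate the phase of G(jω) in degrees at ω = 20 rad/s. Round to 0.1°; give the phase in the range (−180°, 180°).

At ω = 20 rad/s:
zero (1 + j20·0.5) = 1 + j10 → |·| ≈ 10.05, ∠ ≈ 84.29°
pole (1 + j20·0.002) = 1 + j0.04 → |·| ≈ 1.0008, ∠ ≈ 2.29°
∠G = (84.29°) − (2.29°) = 82.00°

82.0°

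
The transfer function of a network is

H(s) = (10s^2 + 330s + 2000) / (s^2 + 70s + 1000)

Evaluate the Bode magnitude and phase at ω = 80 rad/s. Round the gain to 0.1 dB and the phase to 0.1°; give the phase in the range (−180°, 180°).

18.8 dB, 23.0°

Substitute s = j80:
Numerator: 10(j80)^2 + 330(j80) + 2000 = -62000 + j26400
Denominator: (j80)^2 + 70(j80) + 1000 = -5400 + j5600
|N| = √(62000² + 26400²) ≈ 67387, ∠N ≈ 156.94°
|D| = √(5400² + 5600²) ≈ 7779.5, ∠D ≈ 133.96°
|H| = 67387 / 7779.5 ≈ 8.6621
Gain = 20 log₁₀(8.6621) ≈ 18.75 dB
∠H = 156.94° − 133.96° = 22.98°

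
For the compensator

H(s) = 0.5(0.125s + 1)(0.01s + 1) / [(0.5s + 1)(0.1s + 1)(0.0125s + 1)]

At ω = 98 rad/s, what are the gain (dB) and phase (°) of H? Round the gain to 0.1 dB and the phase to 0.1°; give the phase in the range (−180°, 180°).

-39.0 dB, -94.0°

At ω = 98 rad/s:
zero (1 + j98·0.125) = 1 + j12.25 → |·| ≈ 12.291, ∠ ≈ 85.33°
zero (1 + j98·0.01) = 1 + j0.98 → |·| ≈ 1.4001, ∠ ≈ 44.42°
pole (1 + j98·0.5) = 1 + j49 → |·| ≈ 49.01, ∠ ≈ 88.83°
pole (1 + j98·0.1) = 1 + j9.8 → |·| ≈ 9.8509, ∠ ≈ 84.17°
pole (1 + j98·0.0125) = 1 + j1.225 → |·| ≈ 1.5813, ∠ ≈ 50.77°
|H| = 0.5 · 12.291 · 1.4001 / (49.01 · 9.8509 · 1.5813) ≈ 0.01127
Gain = 20 log₁₀(0.01127) ≈ -38.96 dB
∠H = (85.33° + 44.42°) − (88.83° + 84.17° + 50.77°) = -94.02°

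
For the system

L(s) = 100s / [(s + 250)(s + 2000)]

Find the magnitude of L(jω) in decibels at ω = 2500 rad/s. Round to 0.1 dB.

-30.2 dB

At s = jω = j2500:
zero at origin: s = j2500 → |·| = 2500, ∠ = 90.00°
pole (s+250): 250 + j2500 → |·| = √(250²+2500²) = √6312500 ≈ 2512.5, ∠ = arctan(2500/250) ≈ 84.29°
pole (s+2000): 2000 + j2500 → |·| = √(2000²+2500²) = √10250000 ≈ 3201.6, ∠ = arctan(2500/2000) ≈ 51.34°
|L| = 100 · 2500 / 8.044e+06 ≈ 0.031079
Gain = 20 log₁₀(0.031079) ≈ -30.15 dB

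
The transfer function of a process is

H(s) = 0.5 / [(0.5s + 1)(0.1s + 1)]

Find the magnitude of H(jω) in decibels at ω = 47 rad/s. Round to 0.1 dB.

At ω = 47 rad/s:
pole (1 + j47·0.5) = 1 + j23.5 → |·| ≈ 23.521, ∠ ≈ 87.56°
pole (1 + j47·0.1) = 1 + j4.7 → |·| ≈ 4.8052, ∠ ≈ 77.99°
|H| = 0.5 · 1 / (23.521 · 4.8052) ≈ 0.0044239
Gain = 20 log₁₀(0.0044239) ≈ -47.08 dB

-47.1 dB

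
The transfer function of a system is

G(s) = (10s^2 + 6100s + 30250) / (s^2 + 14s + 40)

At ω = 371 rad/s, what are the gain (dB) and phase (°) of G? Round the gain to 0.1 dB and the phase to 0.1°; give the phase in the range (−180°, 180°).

Substitute s = j371:
Numerator: 10(j371)^2 + 6100(j371) + 30250 = -1346160 + j2263100
Denominator: (j371)^2 + 14(j371) + 40 = -137601 + j5194
|N| = √(1346160² + 2263100²) ≈ 2.6332e+06, ∠N ≈ 120.75°
|D| = √(137601² + 5194²) ≈ 1.377e+05, ∠D ≈ 177.84°
|G| = 2.6332e+06 / 1.377e+05 ≈ 19.123
Gain = 20 log₁₀(19.123) ≈ 25.63 dB
∠G = 120.75° − 177.84° = -57.09°

25.6 dB, -57.1°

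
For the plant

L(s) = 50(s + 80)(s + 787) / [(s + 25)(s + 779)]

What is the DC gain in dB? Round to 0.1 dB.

L(0) = 50·80·787 / (25·779) ≈ 161.64
20 log₁₀(161.64) ≈ 44.17 dB

44.2 dB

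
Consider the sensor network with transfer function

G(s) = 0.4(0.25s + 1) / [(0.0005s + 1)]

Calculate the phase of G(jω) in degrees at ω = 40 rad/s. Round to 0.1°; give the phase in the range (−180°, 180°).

At ω = 40 rad/s:
zero (1 + j40·0.25) = 1 + j10 → |·| ≈ 10.05, ∠ ≈ 84.29°
pole (1 + j40·0.0005) = 1 + j0.02 → |·| ≈ 1.0002, ∠ ≈ 1.15°
∠G = (84.29°) − (1.15°) = 83.14°

83.1°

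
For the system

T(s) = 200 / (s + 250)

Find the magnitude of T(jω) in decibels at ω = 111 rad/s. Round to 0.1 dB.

At s = jω = j111:
pole (s+250): 250 + j111 → |·| = √(250²+111²) = √74821 ≈ 273.53, ∠ = arctan(111/250) ≈ 23.94°
|T| = 200 / 273.53 ≈ 0.73118
Gain = 20 log₁₀(0.73118) ≈ -2.72 dB

-2.7 dB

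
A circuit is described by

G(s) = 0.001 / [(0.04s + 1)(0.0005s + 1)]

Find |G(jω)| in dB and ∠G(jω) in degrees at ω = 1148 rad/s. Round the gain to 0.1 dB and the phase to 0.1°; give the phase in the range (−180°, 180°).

At ω = 1148 rad/s:
pole (1 + j1148·0.04) = 1 + j45.92 → |·| ≈ 45.931, ∠ ≈ 88.75°
pole (1 + j1148·0.0005) = 1 + j0.574 → |·| ≈ 1.153, ∠ ≈ 29.86°
|G| = 0.001 · 1 / (45.931 · 1.153) ≈ 1.8883e-05
Gain = 20 log₁₀(1.8883e-05) ≈ -94.48 dB
∠G = (0°) − (88.75° + 29.86°) = -118.61°

-94.5 dB, -118.6°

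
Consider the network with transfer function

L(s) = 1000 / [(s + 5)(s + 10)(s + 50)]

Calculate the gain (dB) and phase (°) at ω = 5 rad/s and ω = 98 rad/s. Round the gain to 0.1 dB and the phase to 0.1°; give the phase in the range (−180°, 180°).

ω = 5: -12.0 dB, -77.3°; ω = 98: -60.5 dB, 125.8°

At s = jω = j5:
pole (s+5): 5 + j5 → |·| = √(5²+5²) = √50 ≈ 7.0711, ∠ = arctan(5/5) ≈ 45.00°
pole (s+10): 10 + j5 → |·| = √(10²+5²) = √125 ≈ 11.18, ∠ = arctan(5/10) ≈ 26.57°
pole (s+50): 50 + j5 → |·| = √(50²+5²) = √2525 ≈ 50.249, ∠ = arctan(5/50) ≈ 5.71°
|L| = 1000 / 3972.4 ≈ 0.25174
Gain = 20 log₁₀(0.25174) ≈ -11.98 dB
∠L = 0.00° − 77.28° = -77.28°

At s = jω = j98:
pole (s+5): 5 + j98 → |·| = √(5²+98²) = √9629 ≈ 98.127, ∠ = arctan(98/5) ≈ 87.08°
pole (s+10): 10 + j98 → |·| = √(10²+98²) = √9704 ≈ 98.509, ∠ = arctan(98/10) ≈ 84.17°
pole (s+50): 50 + j98 → |·| = √(50²+98²) = √12104 ≈ 110.02, ∠ = arctan(98/50) ≈ 62.97°
|L| = 1000 / 1.0635e+06 ≈ 0.00094029
Gain = 20 log₁₀(0.00094029) ≈ -60.53 dB
∠L = 0.00° − 234.22° = -234.22° ≡ 125.78° (principal value)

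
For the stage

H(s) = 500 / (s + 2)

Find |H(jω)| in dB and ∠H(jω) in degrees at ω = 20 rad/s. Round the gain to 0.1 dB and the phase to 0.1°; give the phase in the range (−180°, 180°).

Substitute s = j20:
Numerator: 500 = 500 + j0
Denominator: (j20) + 2 = 2 + j20
|N| = √(500² + 0²) ≈ 500, ∠N ≈ 0.00°
|D| = √(2² + 20²) ≈ 20.1, ∠D ≈ 84.29°
|H| = 500 / 20.1 ≈ 24.876
Gain = 20 log₁₀(24.876) ≈ 27.92 dB
∠H = 0.00° − 84.29° = -84.29°

27.9 dB, -84.3°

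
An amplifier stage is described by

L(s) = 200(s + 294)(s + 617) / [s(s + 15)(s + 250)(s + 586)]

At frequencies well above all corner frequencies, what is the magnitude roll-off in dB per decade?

Each pole contributes −20 dB/decade at high frequency; each zero contributes +20 dB/decade.
Net: 2 zero(s) − 4 pole(s) → -40 dB/decade.

-40 dB/decade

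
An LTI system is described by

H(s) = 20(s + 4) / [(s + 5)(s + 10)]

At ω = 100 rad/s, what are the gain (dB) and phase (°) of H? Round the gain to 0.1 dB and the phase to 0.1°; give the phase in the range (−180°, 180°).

-14.0 dB, -83.7°

At s = jω = j100:
zero (s+4): 4 + j100 → |·| = √(4²+100²) = √10016 ≈ 100.08, ∠ = arctan(100/4) ≈ 87.71°
pole (s+5): 5 + j100 → |·| = √(5²+100²) = √10025 ≈ 100.12, ∠ = arctan(100/5) ≈ 87.14°
pole (s+10): 10 + j100 → |·| = √(10²+100²) = √10100 ≈ 100.5, ∠ = arctan(100/10) ≈ 84.29°
|H| = 20 · 100.08 / 10062 ≈ 0.19893
Gain = 20 log₁₀(0.19893) ≈ -14.03 dB
∠H = 87.71° − 171.43° = -83.72°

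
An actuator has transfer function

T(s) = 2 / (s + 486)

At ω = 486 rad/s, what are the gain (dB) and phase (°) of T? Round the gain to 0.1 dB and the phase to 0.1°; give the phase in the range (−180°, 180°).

At s = jω = j486:
pole (s+486): 486 + j486 → |·| = √(486²+486²) = √472392 ≈ 687.31, ∠ = arctan(486/486) ≈ 45.00°
|T| = 2 / 687.31 ≈ 0.0029099
Gain = 20 log₁₀(0.0029099) ≈ -50.72 dB
∠T = 0.00° − 45.00° = -45.00°

-50.7 dB, -45.0°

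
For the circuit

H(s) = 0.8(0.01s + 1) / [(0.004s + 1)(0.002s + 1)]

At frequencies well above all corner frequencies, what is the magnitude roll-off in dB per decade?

-20 dB/decade

Each pole contributes −20 dB/decade at high frequency; each zero contributes +20 dB/decade.
Net: 1 zero(s) − 2 pole(s) → -20 dB/decade.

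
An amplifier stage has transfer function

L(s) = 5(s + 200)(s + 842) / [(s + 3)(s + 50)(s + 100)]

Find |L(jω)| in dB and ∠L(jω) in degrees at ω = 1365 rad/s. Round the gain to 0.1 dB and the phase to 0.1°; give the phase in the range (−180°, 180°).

-47.3 dB, -123.6°

At s = jω = j1365:
zero (s+200): 200 + j1365 → |·| = √(200²+1365²) = √1903225 ≈ 1379.6, ∠ = arctan(1365/200) ≈ 81.66°
zero (s+842): 842 + j1365 → |·| = √(842²+1365²) = √2572189 ≈ 1603.8, ∠ = arctan(1365/842) ≈ 58.33°
pole (s+3): 3 + j1365 → |·| = √(3²+1365²) = √1863234 ≈ 1365, ∠ = arctan(1365/3) ≈ 89.87°
pole (s+50): 50 + j1365 → |·| = √(50²+1365²) = √1865725 ≈ 1365.9, ∠ = arctan(1365/50) ≈ 87.90°
pole (s+100): 100 + j1365 → |·| = √(100²+1365²) = √1873225 ≈ 1368.7, ∠ = arctan(1365/100) ≈ 85.81°
|L| = 5 · 2.2126e+06 / 2.5519e+09 ≈ 0.0043352
Gain = 20 log₁₀(0.0043352) ≈ -47.26 dB
∠L = 139.99° − 263.58° = -123.59°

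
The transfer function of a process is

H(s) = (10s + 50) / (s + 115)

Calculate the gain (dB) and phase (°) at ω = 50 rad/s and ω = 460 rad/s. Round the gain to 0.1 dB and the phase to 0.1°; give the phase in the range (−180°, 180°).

Substitute s = j50:
Numerator: 10(j50) + 50 = 50 + j500
Denominator: (j50) + 115 = 115 + j50
|N| = √(50² + 500²) ≈ 502.49, ∠N ≈ 84.29°
|D| = √(115² + 50²) ≈ 125.4, ∠D ≈ 23.50°
|H| = 502.49 / 125.4 ≈ 4.0071
Gain = 20 log₁₀(4.0071) ≈ 12.06 dB
∠H = 84.29° − 23.50° = 60.79°

Substitute s = j460:
Numerator: 10(j460) + 50 = 50 + j4600
Denominator: (j460) + 115 = 115 + j460
|N| = √(50² + 4600²) ≈ 4600.3, ∠N ≈ 89.38°
|D| = √(115² + 460²) ≈ 474.16, ∠D ≈ 75.96°
|H| = 4600.3 / 474.16 ≈ 9.702
Gain = 20 log₁₀(9.702) ≈ 19.74 dB
∠H = 89.38° − 75.96° = 13.42°

ω = 50: 12.1 dB, 60.8°; ω = 460: 19.7 dB, 13.4°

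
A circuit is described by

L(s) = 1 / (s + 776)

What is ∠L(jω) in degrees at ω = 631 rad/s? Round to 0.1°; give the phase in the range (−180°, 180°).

Substitute s = j631:
Numerator: 1 = 1 + j0
Denominator: (j631) + 776 = 776 + j631
|N| = √(1² + 0²) ≈ 1, ∠N ≈ 0.00°
|D| = √(776² + 631²) ≈ 1000.2, ∠D ≈ 39.12°
∠L = 0.00° − 39.12° = -39.12°

-39.1°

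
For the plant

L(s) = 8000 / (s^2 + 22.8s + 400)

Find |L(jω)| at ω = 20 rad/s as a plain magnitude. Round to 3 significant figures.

17.5

At s = jω = j20:
quadratic: (j20)² + 22.8·j20 + 400 = 0 + j456 → |·| ≈ 456, ∠ ≈ 90.00°
|L| = 8000 / 456 ≈ 17.544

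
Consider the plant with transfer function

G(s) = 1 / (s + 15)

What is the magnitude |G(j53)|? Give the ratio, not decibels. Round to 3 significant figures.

At s = jω = j53:
pole (s+15): 15 + j53 → |·| = √(15²+53²) = √3034 ≈ 55.082, ∠ = arctan(53/15) ≈ 74.20°
|G| = 1 / 55.082 ≈ 0.018155

0.0182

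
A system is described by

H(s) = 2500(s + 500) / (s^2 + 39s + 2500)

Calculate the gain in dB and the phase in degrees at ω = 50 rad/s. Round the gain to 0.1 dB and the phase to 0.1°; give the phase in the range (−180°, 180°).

At s = jω = j50:
zero (s+500): 500 + j50 → |·| = √(500²+50²) = √252500 ≈ 502.49, ∠ = arctan(50/500) ≈ 5.71°
quadratic: (j50)² + 39·j50 + 2500 = 0 + j1950 → |·| ≈ 1950, ∠ ≈ 90.00°
|H| = 2500 · 502.49 / 1950 ≈ 644.22
Gain = 20 log₁₀(644.22) ≈ 56.18 dB
∠H = 5.71° − 90.00° = -84.29°

56.2 dB, -84.3°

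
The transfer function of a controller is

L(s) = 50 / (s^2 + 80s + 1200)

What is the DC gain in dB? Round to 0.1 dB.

L(0) = 50 / 1200 ≈ 0.041667
20 log₁₀(0.041667) ≈ -27.60 dB

-27.6 dB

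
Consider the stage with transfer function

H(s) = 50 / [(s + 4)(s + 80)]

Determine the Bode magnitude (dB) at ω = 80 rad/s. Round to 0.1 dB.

At s = jω = j80:
pole (s+4): 4 + j80 → |·| = √(4²+80²) = √6416 ≈ 80.1, ∠ = arctan(80/4) ≈ 87.14°
pole (s+80): 80 + j80 → |·| = √(80²+80²) = √12800 ≈ 113.14, ∠ = arctan(80/80) ≈ 45.00°
|H| = 50 / 9062.5 ≈ 0.0055172
Gain = 20 log₁₀(0.0055172) ≈ -45.17 dB

-45.2 dB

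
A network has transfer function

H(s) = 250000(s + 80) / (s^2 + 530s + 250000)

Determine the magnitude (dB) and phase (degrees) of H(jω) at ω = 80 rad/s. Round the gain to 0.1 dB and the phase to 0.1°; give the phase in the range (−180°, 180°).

41.2 dB, 35.1°

At s = jω = j80:
zero (s+80): 80 + j80 → |·| = √(80²+80²) = √12800 ≈ 113.14, ∠ = arctan(80/80) ≈ 45.00°
quadratic: (j80)² + 530·j80 + 250000 = 243600 + j42400 → |·| ≈ 2.4726e+05, ∠ ≈ 9.87°
|H| = 250000 · 113.14 / 2.4726e+05 ≈ 114.39
Gain = 20 log₁₀(114.39) ≈ 41.17 dB
∠H = 45.00° − 9.87° = 35.13°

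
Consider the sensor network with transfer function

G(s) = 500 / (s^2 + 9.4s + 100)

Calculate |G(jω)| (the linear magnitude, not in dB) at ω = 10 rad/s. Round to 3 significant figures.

At s = jω = j10:
quadratic: (j10)² + 9.4·j10 + 100 = 0 + j94 → |·| ≈ 94, ∠ ≈ 90.00°
|G| = 500 / 94 ≈ 5.3191

5.32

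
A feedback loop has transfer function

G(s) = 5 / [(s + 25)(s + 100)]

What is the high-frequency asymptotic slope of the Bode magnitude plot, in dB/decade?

-40 dB/decade

Each pole contributes −20 dB/decade at high frequency; each zero contributes +20 dB/decade.
Net: 0 zero(s) − 2 pole(s) → -40 dB/decade.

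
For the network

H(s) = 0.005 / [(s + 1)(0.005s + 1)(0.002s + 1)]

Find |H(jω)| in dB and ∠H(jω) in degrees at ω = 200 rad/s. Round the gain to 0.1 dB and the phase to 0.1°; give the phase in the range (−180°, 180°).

At ω = 200 rad/s:
pole (1 + j200·1) = 1 + j200 → |·| ≈ 200, ∠ ≈ 89.71°
pole (1 + j200·0.005) = 1 + j1 → |·| ≈ 1.4142, ∠ ≈ 45.00°
pole (1 + j200·0.002) = 1 + j0.4 → |·| ≈ 1.077, ∠ ≈ 21.80°
|H| = 0.005 · 1 / (200 · 1.4142 · 1.077) ≈ 1.6414e-05
Gain = 20 log₁₀(1.6414e-05) ≈ -95.70 dB
∠H = (0°) − (89.71° + 45.00° + 21.80°) = -156.51°

-95.7 dB, -156.5°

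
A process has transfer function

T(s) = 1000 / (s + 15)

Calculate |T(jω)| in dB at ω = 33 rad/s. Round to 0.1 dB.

28.8 dB

At s = jω = j33:
pole (s+15): 15 + j33 → |·| = √(15²+33²) = √1314 ≈ 36.249, ∠ = arctan(33/15) ≈ 65.56°
|T| = 1000 / 36.249 ≈ 27.587
Gain = 20 log₁₀(27.587) ≈ 28.81 dB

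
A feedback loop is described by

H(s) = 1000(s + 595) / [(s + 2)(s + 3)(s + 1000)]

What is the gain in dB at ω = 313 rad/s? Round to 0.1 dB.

At s = jω = j313:
zero (s+595): 595 + j313 → |·| = √(595²+313²) = √451994 ≈ 672.3, ∠ = arctan(313/595) ≈ 27.75°
pole (s+2): 2 + j313 → |·| = √(2²+313²) = √97973 ≈ 313.01, ∠ = arctan(313/2) ≈ 89.63°
pole (s+3): 3 + j313 → |·| = √(3²+313²) = √97978 ≈ 313.01, ∠ = arctan(313/3) ≈ 89.45°
pole (s+1000): 1000 + j313 → |·| = √(1000²+313²) = √1097969 ≈ 1047.8, ∠ = arctan(313/1000) ≈ 17.38°
|H| = 1000 · 672.3 / 1.0266e+08 ≈ 0.0065488
Gain = 20 log₁₀(0.0065488) ≈ -43.68 dB

-43.7 dB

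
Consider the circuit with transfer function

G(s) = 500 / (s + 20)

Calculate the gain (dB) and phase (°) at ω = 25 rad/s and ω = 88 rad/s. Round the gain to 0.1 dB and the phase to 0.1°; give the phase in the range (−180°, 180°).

ω = 25: 23.9 dB, -51.3°; ω = 88: 14.9 dB, -77.2°

At s = jω = j25:
pole (s+20): 20 + j25 → |·| = √(20²+25²) = √1025 ≈ 32.016, ∠ = arctan(25/20) ≈ 51.34°
|G| = 500 / 32.016 ≈ 15.617
Gain = 20 log₁₀(15.617) ≈ 23.87 dB
∠G = 0.00° − 51.34° = -51.34°

At s = jω = j88:
pole (s+20): 20 + j88 → |·| = √(20²+88²) = √8144 ≈ 90.244, ∠ = arctan(88/20) ≈ 77.20°
|G| = 500 / 90.244 ≈ 5.5405
Gain = 20 log₁₀(5.5405) ≈ 14.87 dB
∠G = 0.00° − 77.20° = -77.20°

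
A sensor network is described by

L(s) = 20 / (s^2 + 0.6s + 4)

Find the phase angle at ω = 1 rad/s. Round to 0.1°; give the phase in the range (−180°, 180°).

At s = jω = j1:
quadratic: (j1)² + 0.6·j1 + 4 = 3 + j0.6 → |·| ≈ 3.0594, ∠ ≈ 11.31°
∠L = 0.00° − 11.31° = -11.31°

-11.3°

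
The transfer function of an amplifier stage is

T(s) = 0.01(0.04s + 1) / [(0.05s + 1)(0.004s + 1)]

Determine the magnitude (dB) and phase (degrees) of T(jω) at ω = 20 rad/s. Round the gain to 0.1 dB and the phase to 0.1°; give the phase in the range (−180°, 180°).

At ω = 20 rad/s:
zero (1 + j20·0.04) = 1 + j0.8 → |·| ≈ 1.2806, ∠ ≈ 38.66°
pole (1 + j20·0.05) = 1 + j1 → |·| ≈ 1.4142, ∠ ≈ 45.00°
pole (1 + j20·0.004) = 1 + j0.08 → |·| ≈ 1.0032, ∠ ≈ 4.57°
|T| = 0.01 · 1.2806 / (1.4142 · 1.0032) ≈ 0.0090264
Gain = 20 log₁₀(0.0090264) ≈ -40.89 dB
∠T = (38.66°) − (45.00° + 4.57°) = -10.91°

-40.9 dB, -10.9°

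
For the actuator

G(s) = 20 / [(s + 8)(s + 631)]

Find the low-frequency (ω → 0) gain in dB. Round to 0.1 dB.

-48.0 dB

G(0) = 20 / (8·631) ≈ 0.003962
20 log₁₀(0.003962) ≈ -48.04 dB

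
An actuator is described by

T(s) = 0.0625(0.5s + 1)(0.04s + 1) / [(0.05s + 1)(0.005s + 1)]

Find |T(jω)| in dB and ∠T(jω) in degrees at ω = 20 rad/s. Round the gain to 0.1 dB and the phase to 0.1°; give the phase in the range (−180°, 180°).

-4.9 dB, 72.2°

At ω = 20 rad/s:
zero (1 + j20·0.5) = 1 + j10 → |·| ≈ 10.05, ∠ ≈ 84.29°
zero (1 + j20·0.04) = 1 + j0.8 → |·| ≈ 1.2806, ∠ ≈ 38.66°
pole (1 + j20·0.05) = 1 + j1 → |·| ≈ 1.4142, ∠ ≈ 45.00°
pole (1 + j20·0.005) = 1 + j0.1 → |·| ≈ 1.005, ∠ ≈ 5.71°
|T| = 0.0625 · 10.05 · 1.2806 / (1.4142 · 1.005) ≈ 0.56596
Gain = 20 log₁₀(0.56596) ≈ -4.94 dB
∠T = (84.29° + 38.66°) − (45.00° + 5.71°) = 72.24°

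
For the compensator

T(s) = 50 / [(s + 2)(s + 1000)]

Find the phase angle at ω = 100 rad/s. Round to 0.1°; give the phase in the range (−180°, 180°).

At s = jω = j100:
pole (s+2): 2 + j100 → |·| = √(2²+100²) = √10004 ≈ 100.02, ∠ = arctan(100/2) ≈ 88.85°
pole (s+1000): 1000 + j100 → |·| = √(1000²+100²) = √1010000 ≈ 1005, ∠ = arctan(100/1000) ≈ 5.71°
∠T = 0.00° − 94.56° = -94.56°

-94.6°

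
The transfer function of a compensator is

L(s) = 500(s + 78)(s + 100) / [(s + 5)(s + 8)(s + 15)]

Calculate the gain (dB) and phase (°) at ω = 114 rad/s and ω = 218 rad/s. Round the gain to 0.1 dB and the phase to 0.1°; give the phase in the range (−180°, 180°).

At s = jω = j114:
zero (s+78): 78 + j114 → |·| = √(78²+114²) = √19080 ≈ 138.13, ∠ = arctan(114/78) ≈ 55.62°
zero (s+100): 100 + j114 → |·| = √(100²+114²) = √22996 ≈ 151.64, ∠ = arctan(114/100) ≈ 48.74°
pole (s+5): 5 + j114 → |·| = √(5²+114²) = √13021 ≈ 114.11, ∠ = arctan(114/5) ≈ 87.49°
pole (s+8): 8 + j114 → |·| = √(8²+114²) = √13060 ≈ 114.28, ∠ = arctan(114/8) ≈ 85.99°
pole (s+15): 15 + j114 → |·| = √(15²+114²) = √13221 ≈ 114.98, ∠ = arctan(114/15) ≈ 82.50°
|L| = 500 · 20946 / 1.4994e+06 ≈ 6.9848
Gain = 20 log₁₀(6.9848) ≈ 16.88 dB
∠L = 104.36° − 255.98° = -151.62°

At s = jω = j218:
zero (s+78): 78 + j218 → |·| = √(78²+218²) = √53608 ≈ 231.53, ∠ = arctan(218/78) ≈ 70.31°
zero (s+100): 100 + j218 → |·| = √(100²+218²) = √57524 ≈ 239.84, ∠ = arctan(218/100) ≈ 65.36°
pole (s+5): 5 + j218 → |·| = √(5²+218²) = √47549 ≈ 218.06, ∠ = arctan(218/5) ≈ 88.69°
pole (s+8): 8 + j218 → |·| = √(8²+218²) = √47588 ≈ 218.15, ∠ = arctan(218/8) ≈ 87.90°
pole (s+15): 15 + j218 → |·| = √(15²+218²) = √47749 ≈ 218.52, ∠ = arctan(218/15) ≈ 86.06°
|L| = 500 · 55530 / 1.0395e+07 ≈ 2.671
Gain = 20 log₁₀(2.671) ≈ 8.53 dB
∠L = 135.67° − 262.65° = -126.98°

ω = 114: 16.9 dB, -151.6°; ω = 218: 8.5 dB, -127.0°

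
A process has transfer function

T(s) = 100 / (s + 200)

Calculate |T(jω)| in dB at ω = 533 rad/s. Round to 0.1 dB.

At s = jω = j533:
pole (s+200): 200 + j533 → |·| = √(200²+533²) = √324089 ≈ 569.29, ∠ = arctan(533/200) ≈ 69.43°
|T| = 100 / 569.29 ≈ 0.17566
Gain = 20 log₁₀(0.17566) ≈ -15.11 dB

-15.1 dB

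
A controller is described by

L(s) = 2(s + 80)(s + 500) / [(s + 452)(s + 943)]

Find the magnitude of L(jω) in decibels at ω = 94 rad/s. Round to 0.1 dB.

At s = jω = j94:
zero (s+80): 80 + j94 → |·| = √(80²+94²) = √15236 ≈ 123.43, ∠ = arctan(94/80) ≈ 49.60°
zero (s+500): 500 + j94 → |·| = √(500²+94²) = √258836 ≈ 508.76, ∠ = arctan(94/500) ≈ 10.65°
pole (s+452): 452 + j94 → |·| = √(452²+94²) = √213140 ≈ 461.67, ∠ = arctan(94/452) ≈ 11.75°
pole (s+943): 943 + j94 → |·| = √(943²+94²) = √898085 ≈ 947.67, ∠ = arctan(94/943) ≈ 5.69°
|L| = 2 · 62796 / 4.3751e+05 ≈ 0.28706
Gain = 20 log₁₀(0.28706) ≈ -10.84 dB

-10.8 dB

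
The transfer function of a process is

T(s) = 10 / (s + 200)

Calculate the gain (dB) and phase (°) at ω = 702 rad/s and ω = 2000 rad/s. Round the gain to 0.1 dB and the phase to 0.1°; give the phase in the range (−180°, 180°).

ω = 702: -37.3 dB, -74.1°; ω = 2000: -46.1 dB, -84.3°

Substitute s = j702:
Numerator: 10 = 10 + j0
Denominator: (j702) + 200 = 200 + j702
|N| = √(10² + 0²) ≈ 10, ∠N ≈ 0.00°
|D| = √(200² + 702²) ≈ 729.93, ∠D ≈ 74.10°
|T| = 10 / 729.93 ≈ 0.0137
Gain = 20 log₁₀(0.0137) ≈ -37.27 dB
∠T = 0.00° − 74.10° = -74.10°

Substitute s = j2000:
Numerator: 10 = 10 + j0
Denominator: (j2000) + 200 = 200 + j2000
|N| = √(10² + 0²) ≈ 10, ∠N ≈ 0.00°
|D| = √(200² + 2000²) ≈ 2010, ∠D ≈ 84.29°
|T| = 10 / 2010 ≈ 0.0049751
Gain = 20 log₁₀(0.0049751) ≈ -46.06 dB
∠T = 0.00° − 84.29° = -84.29°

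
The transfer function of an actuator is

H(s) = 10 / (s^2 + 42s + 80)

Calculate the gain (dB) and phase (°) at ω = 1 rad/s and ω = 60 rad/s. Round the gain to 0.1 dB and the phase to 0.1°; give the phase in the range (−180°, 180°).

Substitute s = j1:
Numerator: 10 = 10 + j0
Denominator: (j1)^2 + 42(j1) + 80 = 79 + j42
|N| = √(10² + 0²) ≈ 10, ∠N ≈ 0.00°
|D| = √(79² + 42²) ≈ 89.471, ∠D ≈ 28.00°
|H| = 10 / 89.471 ≈ 0.11177
Gain = 20 log₁₀(0.11177) ≈ -19.03 dB
∠H = 0.00° − 28.00° = -28.00°

Substitute s = j60:
Numerator: 10 = 10 + j0
Denominator: (j60)^2 + 42(j60) + 80 = -3520 + j2520
|N| = √(10² + 0²) ≈ 10, ∠N ≈ 0.00°
|D| = √(3520² + 2520²) ≈ 4329.1, ∠D ≈ 144.40°
|H| = 10 / 4329.1 ≈ 0.0023099
Gain = 20 log₁₀(0.0023099) ≈ -52.73 dB
∠H = 0.00° − 144.40° = -144.40°

ω = 1: -19.0 dB, -28.0°; ω = 60: -52.7 dB, -144.4°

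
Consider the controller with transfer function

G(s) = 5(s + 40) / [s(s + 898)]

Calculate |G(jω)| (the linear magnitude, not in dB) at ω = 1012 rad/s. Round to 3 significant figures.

At s = jω = j1012:
zero (s+40): 40 + j1012 → |·| = √(40²+1012²) = √1025744 ≈ 1012.8, ∠ = arctan(1012/40) ≈ 87.74°
pole (s+898): 898 + j1012 → |·| = √(898²+1012²) = √1830548 ≈ 1353, ∠ = arctan(1012/898) ≈ 48.42°
pole at origin: |s| = 1012, ∠ = 90.00° (in denominator)
|G| = 5 · 1012.8 / 1.3692e+06 ≈ 0.0036985

0.00370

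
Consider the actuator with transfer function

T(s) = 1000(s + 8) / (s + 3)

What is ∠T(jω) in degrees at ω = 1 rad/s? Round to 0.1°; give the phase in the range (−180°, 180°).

At s = jω = j1:
zero (s+8): 8 + j1 → |·| = √(8²+1²) = √65 ≈ 8.0623, ∠ = arctan(1/8) ≈ 7.13°
pole (s+3): 3 + j1 → |·| = √(3²+1²) = √10 ≈ 3.1623, ∠ = arctan(1/3) ≈ 18.43°
∠T = 7.13° − 18.43° = -11.30°

-11.3°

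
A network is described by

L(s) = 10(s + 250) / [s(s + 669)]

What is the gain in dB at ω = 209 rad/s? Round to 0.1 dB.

At s = jω = j209:
zero (s+250): 250 + j209 → |·| = √(250²+209²) = √106181 ≈ 325.85, ∠ = arctan(209/250) ≈ 39.90°
pole (s+669): 669 + j209 → |·| = √(669²+209²) = √491242 ≈ 700.89, ∠ = arctan(209/669) ≈ 17.35°
pole at origin: |s| = 209, ∠ = 90.00° (in denominator)
|L| = 10 · 325.85 / 1.4649e+05 ≈ 0.022244
Gain = 20 log₁₀(0.022244) ≈ -33.06 dB

-33.1 dB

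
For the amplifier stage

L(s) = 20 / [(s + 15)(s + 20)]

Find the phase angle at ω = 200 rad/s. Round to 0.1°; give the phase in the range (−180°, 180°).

At s = jω = j200:
pole (s+15): 15 + j200 → |·| = √(15²+200²) = √40225 ≈ 200.56, ∠ = arctan(200/15) ≈ 85.71°
pole (s+20): 20 + j200 → |·| = √(20²+200²) = √40400 ≈ 201, ∠ = arctan(200/20) ≈ 84.29°
∠L = 0.00° − 170.00° = -170.00°

-170.0°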